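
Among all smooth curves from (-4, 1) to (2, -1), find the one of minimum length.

Arc-length functional: J[y] = ∫ sqrt(1 + (y')^2) dx.
Lagrangian L = sqrt(1 + (y')^2) has no explicit y dependence, so ∂L/∂y = 0 and the Euler-Lagrange equation gives
    d/dx( y' / sqrt(1 + (y')^2) ) = 0  ⇒  y' / sqrt(1 + (y')^2) = const.
Hence y' is constant, so y(x) is affine.
Fitting the endpoints (-4, 1) and (2, -1):
    slope m = ((-1) − 1) / (2 − (-4)) = -1/3,
    intercept c = 1 − m·(-4) = -1/3.
Extremal: y(x) = (-1/3) x - 1/3.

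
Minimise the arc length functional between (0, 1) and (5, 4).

Arc-length functional: J[y] = ∫ sqrt(1 + (y')^2) dx.
Lagrangian L = sqrt(1 + (y')^2) has no explicit y dependence, so ∂L/∂y = 0 and the Euler-Lagrange equation gives
    d/dx( y' / sqrt(1 + (y')^2) ) = 0  ⇒  y' / sqrt(1 + (y')^2) = const.
Hence y' is constant, so y(x) is affine.
Fitting the endpoints (0, 1) and (5, 4):
    slope m = (4 − 1) / (5 − 0) = 3/5,
    intercept c = 1 − m·0 = 1.
Extremal: y(x) = (3/5) x + 1.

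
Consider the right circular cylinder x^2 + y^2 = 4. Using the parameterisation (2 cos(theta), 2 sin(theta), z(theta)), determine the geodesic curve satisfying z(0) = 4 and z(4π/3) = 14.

Parameterise the cylinder of radius R = 2 as
    r(θ) = (2 cos θ, 2 sin θ, z(θ)).
The arc-length element is
    ds = sqrt(4 + (dz/dθ)^2) dθ,
so the Lagrangian is L = sqrt(4 + z'^2).
L depends on z' only, not on z or θ, so ∂L/∂z = 0 and
    ∂L/∂z' = z' / sqrt(4 + z'^2).
The Euler-Lagrange equation gives
    d/dθ( z' / sqrt(4 + z'^2) ) = 0,
so z' is constant. Integrating once:
    z(θ) = a θ + b,
a helix on the cylinder (a straight line when the cylinder is unrolled). The constants a, b are determined by the endpoint conditions.
With endpoint conditions z(0) = 4 and z(4π/3) = 14: from z(0) = b we get b = 4, and a·4π/3 + 4 = 14 gives a = 15/(2π), so
    z(θ) = (15/(2π)) θ + 4.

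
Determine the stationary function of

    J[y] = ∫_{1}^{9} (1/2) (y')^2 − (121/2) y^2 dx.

The Lagrangian is L = (1/2) (y')^2 − (121/2) y^2.
Compute ∂L/∂y = -121y, ∂L/∂y' = y'.
The Euler-Lagrange equation d/dx(∂L/∂y') − ∂L/∂y = 0 reduces to
    y'' + 121 y = 0.
Its general solution is
    y(x) = A sin(11x) + B cos(11x),
with A, B fixed by the endpoint conditions.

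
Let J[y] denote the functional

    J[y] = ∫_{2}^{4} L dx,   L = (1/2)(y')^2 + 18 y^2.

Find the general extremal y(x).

The Lagrangian is L = (1/2)(y')^2 + 18 y^2.
∂L/∂y = 36y.
∂L/∂y' = y'.
The Euler-Lagrange equation d/dx(∂L/∂y') − ∂L/∂y = 0 becomes:
    y'' - 36 y = 0
General solution: y(x) = A e^(6x) + B e^(-6x), where A and B are arbitrary constants fixed by the endpoint conditions.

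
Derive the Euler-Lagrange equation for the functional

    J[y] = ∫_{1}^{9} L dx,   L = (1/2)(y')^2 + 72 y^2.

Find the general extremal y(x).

The Lagrangian is L = (1/2)(y')^2 + 72 y^2.
∂L/∂y = 144y.
∂L/∂y' = y'.
The Euler-Lagrange equation d/dx(∂L/∂y') − ∂L/∂y = 0 becomes:
    y'' - 144 y = 0
General solution: y(x) = A e^(12x) + B e^(-12x), where A and B are arbitrary constants fixed by the endpoint conditions.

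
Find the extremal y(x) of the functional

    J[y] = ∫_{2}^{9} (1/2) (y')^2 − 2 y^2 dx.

The Lagrangian is L = (1/2) (y')^2 − 2 y^2.
Compute ∂L/∂y = -4y, ∂L/∂y' = y'.
The Euler-Lagrange equation d/dx(∂L/∂y') − ∂L/∂y = 0 reduces to
    y'' + 4 y = 0.
Its general solution is
    y(x) = A sin(2x) + B cos(2x),
with A, B fixed by the endpoint conditions.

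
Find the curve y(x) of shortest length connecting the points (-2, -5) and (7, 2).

Arc-length functional: J[y] = ∫ sqrt(1 + (y')^2) dx.
Lagrangian L = sqrt(1 + (y')^2) has no explicit y dependence, so ∂L/∂y = 0 and the Euler-Lagrange equation gives
    d/dx( y' / sqrt(1 + (y')^2) ) = 0  ⇒  y' / sqrt(1 + (y')^2) = const.
Hence y' is constant, so y(x) is affine.
Fitting the endpoints (-2, -5) and (7, 2):
    slope m = (2 − (-5)) / (7 − (-2)) = 7/9,
    intercept c = (-5) − m·(-2) = -31/9.
Extremal: y(x) = (7/9) x - 31/9.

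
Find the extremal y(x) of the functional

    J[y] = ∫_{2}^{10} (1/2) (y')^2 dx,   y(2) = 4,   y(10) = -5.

The Lagrangian is L = (1/2) (y')^2.
Compute ∂L/∂y = 0, ∂L/∂y' = y'.
The Euler-Lagrange equation d/dx(∂L/∂y') − ∂L/∂y = 0 reduces to
    y'' = 0.
Its general solution is
    y(x) = A x + B,
with A, B fixed by the endpoint conditions.
Applying the endpoint conditions y(2) = 4 and y(10) = -5: solve A·2 + B = 4 and A·10 + B = -5. Subtracting gives A(10 − 2) = -5 − 4, so A = -9/8, and B = 4 − A·2 = 25/4. Therefore
    y(x) = (-9/8) x + 25/4.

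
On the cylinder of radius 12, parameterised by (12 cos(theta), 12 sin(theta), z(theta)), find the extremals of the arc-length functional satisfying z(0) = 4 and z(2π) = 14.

Parameterise the cylinder of radius R = 12 as
    r(θ) = (12 cos θ, 12 sin θ, z(θ)).
The arc-length element is
    ds = sqrt(144 + (dz/dθ)^2) dθ,
so the Lagrangian is L = sqrt(144 + z'^2).
L depends on z' only, not on z or θ, so ∂L/∂z = 0 and
    ∂L/∂z' = z' / sqrt(144 + z'^2).
The Euler-Lagrange equation gives
    d/dθ( z' / sqrt(144 + z'^2) ) = 0,
so z' is constant. Integrating once:
    z(θ) = a θ + b,
a helix on the cylinder (a straight line when the cylinder is unrolled). The constants a, b are determined by the endpoint conditions.
With endpoint conditions z(0) = 4 and z(2π) = 14: from z(0) = b we get b = 4, and a·2π + 4 = 14 gives a = 5/π, so
    z(θ) = (5/π) θ + 4.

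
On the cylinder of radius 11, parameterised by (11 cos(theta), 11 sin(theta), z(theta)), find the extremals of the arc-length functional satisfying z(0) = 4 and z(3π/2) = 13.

Parameterise the cylinder of radius R = 11 as
    r(θ) = (11 cos θ, 11 sin θ, z(θ)).
The arc-length element is
    ds = sqrt(121 + (dz/dθ)^2) dθ,
so the Lagrangian is L = sqrt(121 + z'^2).
L depends on z' only, not on z or θ, so ∂L/∂z = 0 and
    ∂L/∂z' = z' / sqrt(121 + z'^2).
The Euler-Lagrange equation gives
    d/dθ( z' / sqrt(121 + z'^2) ) = 0,
so z' is constant. Integrating once:
    z(θ) = a θ + b,
a helix on the cylinder (a straight line when the cylinder is unrolled). The constants a, b are determined by the endpoint conditions.
With endpoint conditions z(0) = 4 and z(3π/2) = 13: from z(0) = b we get b = 4, and a·3π/2 + 4 = 13 gives a = 6/π, so
    z(θ) = (6/π) θ + 4.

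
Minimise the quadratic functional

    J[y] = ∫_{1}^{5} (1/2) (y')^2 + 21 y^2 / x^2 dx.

The Lagrangian is L = (1/2) (y')^2 + 21 y^2 / x^2.
Compute ∂L/∂y = 42y/x^2, ∂L/∂y' = y'.
The Euler-Lagrange equation d/dx(∂L/∂y') − ∂L/∂y = 0 reduces to
    y'' − 42/x^2 · y = 0  (x > 0).
Its general solution is
    y(x) = A x^7 + B x^(-6),
with A, B fixed by the endpoint conditions.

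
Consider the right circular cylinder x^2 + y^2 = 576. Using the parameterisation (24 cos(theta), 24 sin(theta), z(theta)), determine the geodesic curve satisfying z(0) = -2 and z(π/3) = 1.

Parameterise the cylinder of radius R = 24 as
    r(θ) = (24 cos θ, 24 sin θ, z(θ)).
The arc-length element is
    ds = sqrt(576 + (dz/dθ)^2) dθ,
so the Lagrangian is L = sqrt(576 + z'^2).
L depends on z' only, not on z or θ, so ∂L/∂z = 0 and
    ∂L/∂z' = z' / sqrt(576 + z'^2).
The Euler-Lagrange equation gives
    d/dθ( z' / sqrt(576 + z'^2) ) = 0,
so z' is constant. Integrating once:
    z(θ) = a θ + b,
a helix on the cylinder (a straight line when the cylinder is unrolled). The constants a, b are determined by the endpoint conditions.
With endpoint conditions z(0) = -2 and z(π/3) = 1: from z(0) = b we get b = -2, and a·π/3 + -2 = 1 gives a = 9/π, so
    z(θ) = (9/π) θ − 2.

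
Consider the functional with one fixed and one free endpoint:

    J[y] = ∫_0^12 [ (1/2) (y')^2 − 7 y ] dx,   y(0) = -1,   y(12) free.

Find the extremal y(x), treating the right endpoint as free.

The Lagrangian L = (1/2) (y')^2 − 7 y gives
    ∂L/∂y = −7,   ∂L/∂y' = y'.
Euler-Lagrange: d/dx(y') − (−7) = 0, i.e. y'' + 7 = 0, so
    y(x) = −(7/2) x^2 + C1 x + C2.
Fixed left endpoint y(0) = -1 ⇒ C2 = -1.
The right endpoint x = 12 is free, so the natural (transversality) condition is ∂L/∂y' |_{x=12} = 0, i.e. y'(12) = 0.
Compute y'(x) = −7 x + C1, so y'(12) = −84 + C1 = 0 ⇒ C1 = 84.
Therefore the extremal is
    y(x) = −(7/2) x^2 + 84 x − 1.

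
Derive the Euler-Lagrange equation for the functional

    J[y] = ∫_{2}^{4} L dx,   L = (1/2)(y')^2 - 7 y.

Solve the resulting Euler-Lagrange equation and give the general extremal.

The Lagrangian is L = (1/2)(y')^2 - 7 y.
∂L/∂y = -7.
∂L/∂y' = y'.
The Euler-Lagrange equation d/dx(∂L/∂y') − ∂L/∂y = 0 becomes:
    y'' + 7 = 0
General solution: y(x) = -(7/2) x^2 + A x + B, where A and B are arbitrary constants fixed by the endpoint conditions.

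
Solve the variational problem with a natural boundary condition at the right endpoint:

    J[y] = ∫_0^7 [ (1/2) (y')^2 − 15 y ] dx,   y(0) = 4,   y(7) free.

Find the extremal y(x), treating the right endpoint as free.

The Lagrangian L = (1/2) (y')^2 − 15 y gives
    ∂L/∂y = −15,   ∂L/∂y' = y'.
Euler-Lagrange: d/dx(y') − (−15) = 0, i.e. y'' + 15 = 0, so
    y(x) = −(15/2) x^2 + C1 x + C2.
Fixed left endpoint y(0) = 4 ⇒ C2 = 4.
The right endpoint x = 7 is free, so the natural (transversality) condition is ∂L/∂y' |_{x=7} = 0, i.e. y'(7) = 0.
Compute y'(x) = −15 x + C1, so y'(7) = −105 + C1 = 0 ⇒ C1 = 105.
Therefore the extremal is
    y(x) = −(15/2) x^2 + 105 x + 4.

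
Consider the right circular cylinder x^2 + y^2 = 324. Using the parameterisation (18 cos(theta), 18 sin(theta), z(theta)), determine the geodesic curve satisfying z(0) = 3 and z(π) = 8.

Parameterise the cylinder of radius R = 18 as
    r(θ) = (18 cos θ, 18 sin θ, z(θ)).
The arc-length element is
    ds = sqrt(324 + (dz/dθ)^2) dθ,
so the Lagrangian is L = sqrt(324 + z'^2).
L depends on z' only, not on z or θ, so ∂L/∂z = 0 and
    ∂L/∂z' = z' / sqrt(324 + z'^2).
The Euler-Lagrange equation gives
    d/dθ( z' / sqrt(324 + z'^2) ) = 0,
so z' is constant. Integrating once:
    z(θ) = a θ + b,
a helix on the cylinder (a straight line when the cylinder is unrolled). The constants a, b are determined by the endpoint conditions.
With endpoint conditions z(0) = 3 and z(π) = 8: from z(0) = b we get b = 3, and a·π + 3 = 8 gives a = 5/π, so
    z(θ) = (5/π) θ + 3.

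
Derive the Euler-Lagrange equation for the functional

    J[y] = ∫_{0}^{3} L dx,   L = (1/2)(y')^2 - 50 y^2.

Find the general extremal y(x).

The Lagrangian is L = (1/2)(y')^2 - 50 y^2.
∂L/∂y = -100y.
∂L/∂y' = y'.
The Euler-Lagrange equation d/dx(∂L/∂y') − ∂L/∂y = 0 becomes:
    y'' + 100 y = 0
General solution: y(x) = A sin(10x) + B cos(10x), where A and B are arbitrary constants fixed by the endpoint conditions.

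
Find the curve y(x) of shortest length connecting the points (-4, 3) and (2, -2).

Arc-length functional: J[y] = ∫ sqrt(1 + (y')^2) dx.
Lagrangian L = sqrt(1 + (y')^2) has no explicit y dependence, so ∂L/∂y = 0 and the Euler-Lagrange equation gives
    d/dx( y' / sqrt(1 + (y')^2) ) = 0  ⇒  y' / sqrt(1 + (y')^2) = const.
Hence y' is constant, so y(x) is affine.
Fitting the endpoints (-4, 3) and (2, -2):
    slope m = ((-2) − 3) / (2 − (-4)) = -5/6,
    intercept c = 3 − m·(-4) = -1/3.
Extremal: y(x) = (-5/6) x - 1/3.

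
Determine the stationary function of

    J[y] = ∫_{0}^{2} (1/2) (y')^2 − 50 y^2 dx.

The Lagrangian is L = (1/2) (y')^2 − 50 y^2.
Compute ∂L/∂y = -100y, ∂L/∂y' = y'.
The Euler-Lagrange equation d/dx(∂L/∂y') − ∂L/∂y = 0 reduces to
    y'' + 100 y = 0.
Its general solution is
    y(x) = A sin(10x) + B cos(10x),
with A, B fixed by the endpoint conditions.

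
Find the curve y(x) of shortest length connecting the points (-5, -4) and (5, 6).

Arc-length functional: J[y] = ∫ sqrt(1 + (y')^2) dx.
Lagrangian L = sqrt(1 + (y')^2) has no explicit y dependence, so ∂L/∂y = 0 and the Euler-Lagrange equation gives
    d/dx( y' / sqrt(1 + (y')^2) ) = 0  ⇒  y' / sqrt(1 + (y')^2) = const.
Hence y' is constant, so y(x) is affine.
Fitting the endpoints (-5, -4) and (5, 6):
    slope m = (6 − (-4)) / (5 − (-5)) = 1,
    intercept c = (-4) − m·(-5) = 1.
Extremal: y(x) = x + 1.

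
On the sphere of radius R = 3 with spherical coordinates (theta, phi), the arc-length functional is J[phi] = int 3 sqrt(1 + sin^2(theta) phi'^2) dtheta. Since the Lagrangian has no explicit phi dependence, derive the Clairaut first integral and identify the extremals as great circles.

On the sphere of radius R = 3 with spherical coordinates (θ, φ), the induced metric is
    ds^2 = 9(dθ^2 + sin^2(θ) dφ^2).
Parameterise by θ; the arc-length functional is
    J[φ] = ∫ 3 sqrt(1 + sin^2(θ) (dφ/dθ)^2) dθ,
so L = 3 sqrt(1 + sin^2(θ) φ'^2). Compute
    ∂L/∂φ = 0  (L has no explicit φ dependence),
    ∂L/∂φ' = 3 sin^2(θ) φ' / sqrt(1 + sin^2(θ) φ'^2).
Since ∂L/∂φ = 0, the Euler-Lagrange equation
    d/dθ(∂L/∂φ') − ∂L/∂φ = 0
reduces to d/dθ(∂L/∂φ') = 0, i.e. the momentum conjugate to φ is conserved:
    3 sin^2(θ) φ' / sqrt(1 + sin^2(θ) φ'^2) = C.
The overall factor of 3 is constant, so dividing through gives Clairaut's relation sin^2(θ) φ' / sqrt(1 + sin^2(θ) φ'^2) = C' (with C' = C/3). Solving for φ' and integrating gives the great-circle family
    cot(θ) = A cos(φ − φ_0),
i.e. the intersection of the sphere with a plane through the origin. The two constants A and φ_0 (equivalently C and one phase) are fixed by the two endpoint conditions.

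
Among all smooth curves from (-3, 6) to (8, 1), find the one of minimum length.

Arc-length functional: J[y] = ∫ sqrt(1 + (y')^2) dx.
Lagrangian L = sqrt(1 + (y')^2) has no explicit y dependence, so ∂L/∂y = 0 and the Euler-Lagrange equation gives
    d/dx( y' / sqrt(1 + (y')^2) ) = 0  ⇒  y' / sqrt(1 + (y')^2) = const.
Hence y' is constant, so y(x) is affine.
Fitting the endpoints (-3, 6) and (8, 1):
    slope m = (1 − 6) / (8 − (-3)) = -5/11,
    intercept c = 6 − m·(-3) = 51/11.
Extremal: y(x) = (-5/11) x + 51/11.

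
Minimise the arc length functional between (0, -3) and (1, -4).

Arc-length functional: J[y] = ∫ sqrt(1 + (y')^2) dx.
Lagrangian L = sqrt(1 + (y')^2) has no explicit y dependence, so ∂L/∂y = 0 and the Euler-Lagrange equation gives
    d/dx( y' / sqrt(1 + (y')^2) ) = 0  ⇒  y' / sqrt(1 + (y')^2) = const.
Hence y' is constant, so y(x) is affine.
Fitting the endpoints (0, -3) and (1, -4):
    slope m = ((-4) − (-3)) / (1 − 0) = -1,
    intercept c = (-3) − m·0 = -3.
Extremal: y(x) = -x - 3.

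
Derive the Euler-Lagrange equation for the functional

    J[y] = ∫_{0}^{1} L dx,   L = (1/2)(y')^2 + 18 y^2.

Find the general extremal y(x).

The Lagrangian is L = (1/2)(y')^2 + 18 y^2.
∂L/∂y = 36y.
∂L/∂y' = y'.
The Euler-Lagrange equation d/dx(∂L/∂y') − ∂L/∂y = 0 becomes:
    y'' - 36 y = 0
General solution: y(x) = A e^(6x) + B e^(-6x), where A and B are arbitrary constants fixed by the endpoint conditions.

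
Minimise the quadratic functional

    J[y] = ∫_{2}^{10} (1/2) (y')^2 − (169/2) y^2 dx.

The Lagrangian is L = (1/2) (y')^2 − (169/2) y^2.
Compute ∂L/∂y = -169y, ∂L/∂y' = y'.
The Euler-Lagrange equation d/dx(∂L/∂y') − ∂L/∂y = 0 reduces to
    y'' + 169 y = 0.
Its general solution is
    y(x) = A sin(13x) + B cos(13x),
with A, B fixed by the endpoint conditions.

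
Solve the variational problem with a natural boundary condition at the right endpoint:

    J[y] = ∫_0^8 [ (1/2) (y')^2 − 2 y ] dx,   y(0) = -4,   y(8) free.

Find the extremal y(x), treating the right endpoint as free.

The Lagrangian L = (1/2) (y')^2 − 2 y gives
    ∂L/∂y = −2,   ∂L/∂y' = y'.
Euler-Lagrange: d/dx(y') − (−2) = 0, i.e. y'' + 2 = 0, so
    y(x) = −(2/2) x^2 + C1 x + C2.
Fixed left endpoint y(0) = -4 ⇒ C2 = -4.
The right endpoint x = 8 is free, so the natural (transversality) condition is ∂L/∂y' |_{x=8} = 0, i.e. y'(8) = 0.
Compute y'(x) = −2 x + C1, so y'(8) = −16 + C1 = 0 ⇒ C1 = 16.
Therefore the extremal is
    y(x) = −x^2 + 16 x − 4.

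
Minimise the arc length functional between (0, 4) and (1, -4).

Arc-length functional: J[y] = ∫ sqrt(1 + (y')^2) dx.
Lagrangian L = sqrt(1 + (y')^2) has no explicit y dependence, so ∂L/∂y = 0 and the Euler-Lagrange equation gives
    d/dx( y' / sqrt(1 + (y')^2) ) = 0  ⇒  y' / sqrt(1 + (y')^2) = const.
Hence y' is constant, so y(x) is affine.
Fitting the endpoints (0, 4) and (1, -4):
    slope m = ((-4) − 4) / (1 − 0) = -8,
    intercept c = 4 − m·0 = 4.
Extremal: y(x) = -8 x + 4.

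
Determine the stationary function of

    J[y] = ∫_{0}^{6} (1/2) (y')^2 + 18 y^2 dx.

The Lagrangian is L = (1/2) (y')^2 + 18 y^2.
Compute ∂L/∂y = 36y, ∂L/∂y' = y'.
The Euler-Lagrange equation d/dx(∂L/∂y') − ∂L/∂y = 0 reduces to
    y'' − 36 y = 0.
Its general solution is
    y(x) = A e^(6x) + B e^(−6x),
with A, B fixed by the endpoint conditions.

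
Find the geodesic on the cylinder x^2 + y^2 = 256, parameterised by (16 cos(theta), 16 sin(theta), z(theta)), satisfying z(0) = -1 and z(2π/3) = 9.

Parameterise the cylinder of radius R = 16 as
    r(θ) = (16 cos θ, 16 sin θ, z(θ)).
The arc-length element is
    ds = sqrt(256 + (dz/dθ)^2) dθ,
so the Lagrangian is L = sqrt(256 + z'^2).
L depends on z' only, not on z or θ, so ∂L/∂z = 0 and
    ∂L/∂z' = z' / sqrt(256 + z'^2).
The Euler-Lagrange equation gives
    d/dθ( z' / sqrt(256 + z'^2) ) = 0,
so z' is constant. Integrating once:
    z(θ) = a θ + b,
a helix on the cylinder (a straight line when the cylinder is unrolled). The constants a, b are determined by the endpoint conditions.
With endpoint conditions z(0) = -1 and z(2π/3) = 9: from z(0) = b we get b = -1, and a·2π/3 + -1 = 9 gives a = 15/π, so
    z(θ) = (15/π) θ − 1.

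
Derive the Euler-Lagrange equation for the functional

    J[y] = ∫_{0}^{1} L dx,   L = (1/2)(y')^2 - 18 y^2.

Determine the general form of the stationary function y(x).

The Lagrangian is L = (1/2)(y')^2 - 18 y^2.
∂L/∂y = -36y.
∂L/∂y' = y'.
The Euler-Lagrange equation d/dx(∂L/∂y') − ∂L/∂y = 0 becomes:
    y'' + 36 y = 0
General solution: y(x) = A sin(6x) + B cos(6x), where A and B are arbitrary constants fixed by the endpoint conditions.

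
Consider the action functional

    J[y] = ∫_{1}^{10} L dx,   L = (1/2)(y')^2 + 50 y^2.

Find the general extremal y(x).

The Lagrangian is L = (1/2)(y')^2 + 50 y^2.
∂L/∂y = 100y.
∂L/∂y' = y'.
The Euler-Lagrange equation d/dx(∂L/∂y') − ∂L/∂y = 0 becomes:
    y'' - 100 y = 0
General solution: y(x) = A e^(10x) + B e^(-10x), where A and B are arbitrary constants fixed by the endpoint conditions.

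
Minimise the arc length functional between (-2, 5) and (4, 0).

Arc-length functional: J[y] = ∫ sqrt(1 + (y')^2) dx.
Lagrangian L = sqrt(1 + (y')^2) has no explicit y dependence, so ∂L/∂y = 0 and the Euler-Lagrange equation gives
    d/dx( y' / sqrt(1 + (y')^2) ) = 0  ⇒  y' / sqrt(1 + (y')^2) = const.
Hence y' is constant, so y(x) is affine.
Fitting the endpoints (-2, 5) and (4, 0):
    slope m = (0 − 5) / (4 − (-2)) = -5/6,
    intercept c = 5 − m·(-2) = 10/3.
Extremal: y(x) = (-5/6) x + 10/3.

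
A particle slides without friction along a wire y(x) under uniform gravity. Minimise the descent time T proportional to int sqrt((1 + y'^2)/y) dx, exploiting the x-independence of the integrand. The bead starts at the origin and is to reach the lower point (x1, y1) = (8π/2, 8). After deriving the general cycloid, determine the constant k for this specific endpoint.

The Lagrangian L = sqrt((1 + y'^2) / y) has no explicit x dependence, so the Beltrami identity applies:
    L − y' ∂L/∂y' = C.
Compute ∂L/∂y' = y' / sqrt(y (1 + y'^2)).
Substitute:
    sqrt((1 + y'^2)/y) − y'·y' / sqrt(y (1 + y'^2))
    = (1 + y'^2) / sqrt(y (1 + y'^2)) − y'^2 / sqrt(y (1 + y'^2))
    = 1 / sqrt(y (1 + y'^2)) = C.
Squaring and rearranging gives the first integral
    y (1 + y'^2) = 1/C^2 =: k   (constant).
Solving this first-order ODE by the substitution
    y = (k/2)(1 − cos θ)
yields the cycloid parameterisation
    x(θ) = (k/2)(θ − sin θ),   y(θ) = (k/2)(1 − cos θ).
The constant k is fixed by the endpoint condition.
Now fit the given lower endpoint (x1, y1) = (8π/2, 8). At the bottom of the first arch (θ = π), the parametric equations give
    y(π) = (k/2)(1 − cos π) = k,
    x(π) = (k/2)(π − sin π) = kπ/2.
Matching y(π) = 8 gives k = 8, consistent with x(π) = 8π/2. Therefore the specific cycloid is
    x(θ) = (8/2)(θ − sin θ),   y(θ) = (8/2)(1 − cos θ).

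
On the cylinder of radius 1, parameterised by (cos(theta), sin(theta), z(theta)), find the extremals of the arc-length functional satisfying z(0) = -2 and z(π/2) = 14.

Parameterise the cylinder of radius R = 1 as
    r(θ) = (cos θ, sin θ, z(θ)).
The arc-length element is
    ds = sqrt(1 + (dz/dθ)^2) dθ,
so the Lagrangian is L = sqrt(1 + z'^2).
L depends on z' only, not on z or θ, so ∂L/∂z = 0 and
    ∂L/∂z' = z' / sqrt(1 + z'^2).
The Euler-Lagrange equation gives
    d/dθ( z' / sqrt(1 + z'^2) ) = 0,
so z' is constant. Integrating once:
    z(θ) = a θ + b,
a helix on the cylinder (a straight line when the cylinder is unrolled). The constants a, b are determined by the endpoint conditions.
With endpoint conditions z(0) = -2 and z(π/2) = 14: from z(0) = b we get b = -2, and a·π/2 + -2 = 14 gives a = 32/π, so
    z(θ) = (32/π) θ − 2.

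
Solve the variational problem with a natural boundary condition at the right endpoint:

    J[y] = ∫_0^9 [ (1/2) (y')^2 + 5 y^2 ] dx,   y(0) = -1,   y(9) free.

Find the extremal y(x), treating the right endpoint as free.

The Lagrangian L = (1/2) (y')^2 + 5 y^2 gives
    ∂L/∂y = 10 y,   ∂L/∂y' = y'.
Euler-Lagrange: y'' − 10 y = 0.
With k = sqrt(10), the general solution is
    y(x) = A cosh(sqrt(10) x) + B sinh(sqrt(10) x).
Fixed left endpoint y(0) = -1 ⇒ A = -1.
The right endpoint x = 9 is free, so the natural (transversality) condition is ∂L/∂y' |_{x=9} = 0, i.e. y'(9) = 0.
Compute y'(x) = A k sinh(k x) + B k cosh(k x), so
    y'(9) = A k sinh(k·9) + B k cosh(k·9) = 0
    ⇒ B = −A tanh(k·9) = tanh(sqrt(10)·9).
Therefore the extremal is
    y(x) = −cosh(sqrt(10) x) + tanh(sqrt(10)·9) sinh(sqrt(10) x).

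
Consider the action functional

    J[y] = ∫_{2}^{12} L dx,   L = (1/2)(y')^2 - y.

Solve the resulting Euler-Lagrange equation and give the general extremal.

The Lagrangian is L = (1/2)(y')^2 - y.
∂L/∂y = -1.
∂L/∂y' = y'.
The Euler-Lagrange equation d/dx(∂L/∂y') − ∂L/∂y = 0 becomes:
    y'' + 1 = 0
General solution: y(x) = -x^2/2 + A x + B, where A and B are arbitrary constants fixed by the endpoint conditions.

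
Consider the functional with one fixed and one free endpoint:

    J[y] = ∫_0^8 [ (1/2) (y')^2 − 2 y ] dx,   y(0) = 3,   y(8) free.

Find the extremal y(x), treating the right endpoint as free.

The Lagrangian L = (1/2) (y')^2 − 2 y gives
    ∂L/∂y = −2,   ∂L/∂y' = y'.
Euler-Lagrange: d/dx(y') − (−2) = 0, i.e. y'' + 2 = 0, so
    y(x) = −(2/2) x^2 + C1 x + C2.
Fixed left endpoint y(0) = 3 ⇒ C2 = 3.
The right endpoint x = 8 is free, so the natural (transversality) condition is ∂L/∂y' |_{x=8} = 0, i.e. y'(8) = 0.
Compute y'(x) = −2 x + C1, so y'(8) = −16 + C1 = 0 ⇒ C1 = 16.
Therefore the extremal is
    y(x) = −x^2 + 16 x + 3.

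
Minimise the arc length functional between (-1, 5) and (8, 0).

Arc-length functional: J[y] = ∫ sqrt(1 + (y')^2) dx.
Lagrangian L = sqrt(1 + (y')^2) has no explicit y dependence, so ∂L/∂y = 0 and the Euler-Lagrange equation gives
    d/dx( y' / sqrt(1 + (y')^2) ) = 0  ⇒  y' / sqrt(1 + (y')^2) = const.
Hence y' is constant, so y(x) is affine.
Fitting the endpoints (-1, 5) and (8, 0):
    slope m = (0 − 5) / (8 − (-1)) = -5/9,
    intercept c = 5 − m·(-1) = 40/9.
Extremal: y(x) = (-5/9) x + 40/9.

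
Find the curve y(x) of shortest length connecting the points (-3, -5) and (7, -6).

Arc-length functional: J[y] = ∫ sqrt(1 + (y')^2) dx.
Lagrangian L = sqrt(1 + (y')^2) has no explicit y dependence, so ∂L/∂y = 0 and the Euler-Lagrange equation gives
    d/dx( y' / sqrt(1 + (y')^2) ) = 0  ⇒  y' / sqrt(1 + (y')^2) = const.
Hence y' is constant, so y(x) is affine.
Fitting the endpoints (-3, -5) and (7, -6):
    slope m = ((-6) − (-5)) / (7 − (-3)) = -1/10,
    intercept c = (-5) − m·(-3) = -53/10.
Extremal: y(x) = (-1/10) x - 53/10.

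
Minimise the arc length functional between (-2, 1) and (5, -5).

Arc-length functional: J[y] = ∫ sqrt(1 + (y')^2) dx.
Lagrangian L = sqrt(1 + (y')^2) has no explicit y dependence, so ∂L/∂y = 0 and the Euler-Lagrange equation gives
    d/dx( y' / sqrt(1 + (y')^2) ) = 0  ⇒  y' / sqrt(1 + (y')^2) = const.
Hence y' is constant, so y(x) is affine.
Fitting the endpoints (-2, 1) and (5, -5):
    slope m = ((-5) − 1) / (5 − (-2)) = -6/7,
    intercept c = 1 − m·(-2) = -5/7.
Extremal: y(x) = (-6/7) x - 5/7.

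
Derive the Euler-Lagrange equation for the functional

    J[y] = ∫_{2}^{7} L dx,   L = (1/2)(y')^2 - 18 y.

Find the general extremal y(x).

The Lagrangian is L = (1/2)(y')^2 - 18 y.
∂L/∂y = -18.
∂L/∂y' = y'.
The Euler-Lagrange equation d/dx(∂L/∂y') − ∂L/∂y = 0 becomes:
    y'' + 18 = 0
General solution: y(x) = -9 x^2 + A x + B, where A and B are arbitrary constants fixed by the endpoint conditions.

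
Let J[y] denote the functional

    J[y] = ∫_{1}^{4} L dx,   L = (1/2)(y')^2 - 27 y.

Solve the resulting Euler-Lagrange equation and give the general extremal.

The Lagrangian is L = (1/2)(y')^2 - 27 y.
∂L/∂y = -27.
∂L/∂y' = y'.
The Euler-Lagrange equation d/dx(∂L/∂y') − ∂L/∂y = 0 becomes:
    y'' + 27 = 0
General solution: y(x) = -(27/2) x^2 + A x + B, where A and B are arbitrary constants fixed by the endpoint conditions.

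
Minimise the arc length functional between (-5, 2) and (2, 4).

Arc-length functional: J[y] = ∫ sqrt(1 + (y')^2) dx.
Lagrangian L = sqrt(1 + (y')^2) has no explicit y dependence, so ∂L/∂y = 0 and the Euler-Lagrange equation gives
    d/dx( y' / sqrt(1 + (y')^2) ) = 0  ⇒  y' / sqrt(1 + (y')^2) = const.
Hence y' is constant, so y(x) is affine.
Fitting the endpoints (-5, 2) and (2, 4):
    slope m = (4 − 2) / (2 − (-5)) = 2/7,
    intercept c = 2 − m·(-5) = 24/7.
Extremal: y(x) = (2/7) x + 24/7.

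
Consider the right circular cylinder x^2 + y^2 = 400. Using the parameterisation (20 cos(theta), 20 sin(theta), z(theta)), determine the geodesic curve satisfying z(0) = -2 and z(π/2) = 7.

Parameterise the cylinder of radius R = 20 as
    r(θ) = (20 cos θ, 20 sin θ, z(θ)).
The arc-length element is
    ds = sqrt(400 + (dz/dθ)^2) dθ,
so the Lagrangian is L = sqrt(400 + z'^2).
L depends on z' only, not on z or θ, so ∂L/∂z = 0 and
    ∂L/∂z' = z' / sqrt(400 + z'^2).
The Euler-Lagrange equation gives
    d/dθ( z' / sqrt(400 + z'^2) ) = 0,
so z' is constant. Integrating once:
    z(θ) = a θ + b,
a helix on the cylinder (a straight line when the cylinder is unrolled). The constants a, b are determined by the endpoint conditions.
With endpoint conditions z(0) = -2 and z(π/2) = 7: from z(0) = b we get b = -2, and a·π/2 + -2 = 7 gives a = 18/π, so
    z(θ) = (18/π) θ − 2.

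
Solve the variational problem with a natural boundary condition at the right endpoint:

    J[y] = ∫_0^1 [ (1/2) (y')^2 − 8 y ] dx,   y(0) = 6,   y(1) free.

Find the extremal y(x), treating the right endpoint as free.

The Lagrangian L = (1/2) (y')^2 − 8 y gives
    ∂L/∂y = −8,   ∂L/∂y' = y'.
Euler-Lagrange: d/dx(y') − (−8) = 0, i.e. y'' + 8 = 0, so
    y(x) = −(8/2) x^2 + C1 x + C2.
Fixed left endpoint y(0) = 6 ⇒ C2 = 6.
The right endpoint x = 1 is free, so the natural (transversality) condition is ∂L/∂y' |_{x=1} = 0, i.e. y'(1) = 0.
Compute y'(x) = −8 x + C1, so y'(1) = −8 + C1 = 0 ⇒ C1 = 8.
Therefore the extremal is
    y(x) = −4 x^2 + 8 x + 6.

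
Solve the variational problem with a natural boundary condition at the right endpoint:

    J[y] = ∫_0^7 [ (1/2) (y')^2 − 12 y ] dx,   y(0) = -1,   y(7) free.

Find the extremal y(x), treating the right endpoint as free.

The Lagrangian L = (1/2) (y')^2 − 12 y gives
    ∂L/∂y = −12,   ∂L/∂y' = y'.
Euler-Lagrange: d/dx(y') − (−12) = 0, i.e. y'' + 12 = 0, so
    y(x) = −(12/2) x^2 + C1 x + C2.
Fixed left endpoint y(0) = -1 ⇒ C2 = -1.
The right endpoint x = 7 is free, so the natural (transversality) condition is ∂L/∂y' |_{x=7} = 0, i.e. y'(7) = 0.
Compute y'(x) = −12 x + C1, so y'(7) = −84 + C1 = 0 ⇒ C1 = 84.
Therefore the extremal is
    y(x) = −6 x^2 + 84 x − 1.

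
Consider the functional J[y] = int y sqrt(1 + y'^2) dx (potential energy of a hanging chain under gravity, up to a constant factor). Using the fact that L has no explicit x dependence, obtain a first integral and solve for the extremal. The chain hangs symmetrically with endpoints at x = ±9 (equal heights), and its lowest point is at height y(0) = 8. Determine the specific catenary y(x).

The Lagrangian L(y, y') = y sqrt(1 + y'^2) has no explicit x dependence, so the Beltrami identity applies:
    L − y' ∂L/∂y' = C.
Compute ∂L/∂y' = y · y' / sqrt(1 + y'^2). Then
    L − y' ∂L/∂y'
    = y sqrt(1 + y'^2) − y · y'^2 / sqrt(1 + y'^2)
    = y (1 + y'^2 − y'^2) / sqrt(1 + y'^2)
    = y / sqrt(1 + y'^2) = C.
Squaring gives y^2 = C^2 (1 + y'^2), i.e.
    y'^2 = y^2 / C^2 − 1.
Separating variables,
    dy / sqrt(y^2 − C^2) = dx / C,
and integrating gives arccosh(y / C) = (x − a)/C, so
    y(x) = C cosh((x − a)/C),
the catenary. The constants C and a are fixed by the two endpoint conditions (and, for the hanging-chain problem, the length constraint selects C).
Now fit the given data. The endpoints x = ±9 are symmetric at equal height, so the catenary is even about its minimum: a = 0 and y(x) = C cosh(x/C). The lowest point is y(0) = C cosh(0) = C, and we are told y(0) = 8, so C = 8. Therefore
    y(x) = 8 cosh(x/8),
and at the endpoints
    y(±9) = 8 cosh(9/8).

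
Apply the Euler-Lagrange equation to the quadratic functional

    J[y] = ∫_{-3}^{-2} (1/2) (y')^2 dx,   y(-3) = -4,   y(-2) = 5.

The Lagrangian is L = (1/2) (y')^2.
Compute ∂L/∂y = 0, ∂L/∂y' = y'.
The Euler-Lagrange equation d/dx(∂L/∂y') − ∂L/∂y = 0 reduces to
    y'' = 0.
Its general solution is
    y(x) = A x + B,
with A, B fixed by the endpoint conditions.
Applying the endpoint conditions y(-3) = -4 and y(-2) = 5: solve A·-3 + B = -4 and A·-2 + B = 5. Subtracting gives A(-2 − -3) = 5 − -4, so A = 9, and B = -4 − A·-3 = 23. Therefore
    y(x) = 9 x + 23.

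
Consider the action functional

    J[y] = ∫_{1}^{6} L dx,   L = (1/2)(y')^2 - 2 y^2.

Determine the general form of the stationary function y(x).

The Lagrangian is L = (1/2)(y')^2 - 2 y^2.
∂L/∂y = -4y.
∂L/∂y' = y'.
The Euler-Lagrange equation d/dx(∂L/∂y') − ∂L/∂y = 0 becomes:
    y'' + 4 y = 0
General solution: y(x) = A sin(2x) + B cos(2x), where A and B are arbitrary constants fixed by the endpoint conditions.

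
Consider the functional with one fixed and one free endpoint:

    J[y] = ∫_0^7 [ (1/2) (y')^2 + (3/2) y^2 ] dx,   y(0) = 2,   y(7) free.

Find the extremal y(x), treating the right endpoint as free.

The Lagrangian L = (1/2) (y')^2 + (3/2) y^2 gives
    ∂L/∂y = 3 y,   ∂L/∂y' = y'.
Euler-Lagrange: y'' − 3 y = 0.
With k = sqrt(3), the general solution is
    y(x) = A cosh(sqrt(3) x) + B sinh(sqrt(3) x).
Fixed left endpoint y(0) = 2 ⇒ A = 2.
The right endpoint x = 7 is free, so the natural (transversality) condition is ∂L/∂y' |_{x=7} = 0, i.e. y'(7) = 0.
Compute y'(x) = A k sinh(k x) + B k cosh(k x), so
    y'(7) = A k sinh(k·7) + B k cosh(k·7) = 0
    ⇒ B = −A tanh(k·7) = − 2 tanh(sqrt(3)·7).
Therefore the extremal is
    y(x) = 2 cosh(sqrt(3) x) − 2 tanh(sqrt(3)·7) sinh(sqrt(3) x).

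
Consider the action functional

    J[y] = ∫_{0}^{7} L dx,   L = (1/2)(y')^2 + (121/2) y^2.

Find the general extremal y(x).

The Lagrangian is L = (1/2)(y')^2 + (121/2) y^2.
∂L/∂y = 121y.
∂L/∂y' = y'.
The Euler-Lagrange equation d/dx(∂L/∂y') − ∂L/∂y = 0 becomes:
    y'' - 121 y = 0
General solution: y(x) = A e^(11x) + B e^(-11x), where A and B are arbitrary constants fixed by the endpoint conditions.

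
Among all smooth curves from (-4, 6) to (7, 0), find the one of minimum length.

Arc-length functional: J[y] = ∫ sqrt(1 + (y')^2) dx.
Lagrangian L = sqrt(1 + (y')^2) has no explicit y dependence, so ∂L/∂y = 0 and the Euler-Lagrange equation gives
    d/dx( y' / sqrt(1 + (y')^2) ) = 0  ⇒  y' / sqrt(1 + (y')^2) = const.
Hence y' is constant, so y(x) is affine.
Fitting the endpoints (-4, 6) and (7, 0):
    slope m = (0 − 6) / (7 − (-4)) = -6/11,
    intercept c = 6 − m·(-4) = 42/11.
Extremal: y(x) = (-6/11) x + 42/11.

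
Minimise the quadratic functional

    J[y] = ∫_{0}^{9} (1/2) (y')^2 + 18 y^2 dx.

The Lagrangian is L = (1/2) (y')^2 + 18 y^2.
Compute ∂L/∂y = 36y, ∂L/∂y' = y'.
The Euler-Lagrange equation d/dx(∂L/∂y') − ∂L/∂y = 0 reduces to
    y'' − 36 y = 0.
Its general solution is
    y(x) = A e^(6x) + B e^(−6x),
with A, B fixed by the endpoint conditions.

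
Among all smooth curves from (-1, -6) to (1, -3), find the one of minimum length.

Arc-length functional: J[y] = ∫ sqrt(1 + (y')^2) dx.
Lagrangian L = sqrt(1 + (y')^2) has no explicit y dependence, so ∂L/∂y = 0 and the Euler-Lagrange equation gives
    d/dx( y' / sqrt(1 + (y')^2) ) = 0  ⇒  y' / sqrt(1 + (y')^2) = const.
Hence y' is constant, so y(x) is affine.
Fitting the endpoints (-1, -6) and (1, -3):
    slope m = ((-3) − (-6)) / (1 − (-1)) = 3/2,
    intercept c = (-6) − m·(-1) = -9/2.
Extremal: y(x) = (3/2) x - 9/2.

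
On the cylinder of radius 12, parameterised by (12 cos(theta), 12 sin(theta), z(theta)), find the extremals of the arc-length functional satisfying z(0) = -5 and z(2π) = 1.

Parameterise the cylinder of radius R = 12 as
    r(θ) = (12 cos θ, 12 sin θ, z(θ)).
The arc-length element is
    ds = sqrt(144 + (dz/dθ)^2) dθ,
so the Lagrangian is L = sqrt(144 + z'^2).
L depends on z' only, not on z or θ, so ∂L/∂z = 0 and
    ∂L/∂z' = z' / sqrt(144 + z'^2).
The Euler-Lagrange equation gives
    d/dθ( z' / sqrt(144 + z'^2) ) = 0,
so z' is constant. Integrating once:
    z(θ) = a θ + b,
a helix on the cylinder (a straight line when the cylinder is unrolled). The constants a, b are determined by the endpoint conditions.
With endpoint conditions z(0) = -5 and z(2π) = 1: from z(0) = b we get b = -5, and a·2π + -5 = 1 gives a = 3/π, so
    z(θ) = (3/π) θ − 5.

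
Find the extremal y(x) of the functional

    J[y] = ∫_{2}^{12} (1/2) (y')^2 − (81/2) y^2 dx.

The Lagrangian is L = (1/2) (y')^2 − (81/2) y^2.
Compute ∂L/∂y = -81y, ∂L/∂y' = y'.
The Euler-Lagrange equation d/dx(∂L/∂y') − ∂L/∂y = 0 reduces to
    y'' + 81 y = 0.
Its general solution is
    y(x) = A sin(9x) + B cos(9x),
with A, B fixed by the endpoint conditions.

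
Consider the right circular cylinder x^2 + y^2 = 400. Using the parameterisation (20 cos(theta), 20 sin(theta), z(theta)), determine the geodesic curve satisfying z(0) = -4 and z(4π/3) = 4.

Parameterise the cylinder of radius R = 20 as
    r(θ) = (20 cos θ, 20 sin θ, z(θ)).
The arc-length element is
    ds = sqrt(400 + (dz/dθ)^2) dθ,
so the Lagrangian is L = sqrt(400 + z'^2).
L depends on z' only, not on z or θ, so ∂L/∂z = 0 and
    ∂L/∂z' = z' / sqrt(400 + z'^2).
The Euler-Lagrange equation gives
    d/dθ( z' / sqrt(400 + z'^2) ) = 0,
so z' is constant. Integrating once:
    z(θ) = a θ + b,
a helix on the cylinder (a straight line when the cylinder is unrolled). The constants a, b are determined by the endpoint conditions.
With endpoint conditions z(0) = -4 and z(4π/3) = 4: from z(0) = b we get b = -4, and a·4π/3 + -4 = 4 gives a = 6/π, so
    z(θ) = (6/π) θ − 4.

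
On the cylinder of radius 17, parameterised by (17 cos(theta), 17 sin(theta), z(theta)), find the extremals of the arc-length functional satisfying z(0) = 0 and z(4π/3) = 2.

Parameterise the cylinder of radius R = 17 as
    r(θ) = (17 cos θ, 17 sin θ, z(θ)).
The arc-length element is
    ds = sqrt(289 + (dz/dθ)^2) dθ,
so the Lagrangian is L = sqrt(289 + z'^2).
L depends on z' only, not on z or θ, so ∂L/∂z = 0 and
    ∂L/∂z' = z' / sqrt(289 + z'^2).
The Euler-Lagrange equation gives
    d/dθ( z' / sqrt(289 + z'^2) ) = 0,
so z' is constant. Integrating once:
    z(θ) = a θ + b,
a helix on the cylinder (a straight line when the cylinder is unrolled). The constants a, b are determined by the endpoint conditions.
With endpoint conditions z(0) = 0 and z(4π/3) = 2: from z(0) = b we get b = 0, and a·4π/3 + 0 = 2 gives a = 3/(2π), so
    z(θ) = (3/(2π)) θ.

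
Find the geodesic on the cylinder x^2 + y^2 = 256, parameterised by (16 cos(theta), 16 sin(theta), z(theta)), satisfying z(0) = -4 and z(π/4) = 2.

Parameterise the cylinder of radius R = 16 as
    r(θ) = (16 cos θ, 16 sin θ, z(θ)).
The arc-length element is
    ds = sqrt(256 + (dz/dθ)^2) dθ,
so the Lagrangian is L = sqrt(256 + z'^2).
L depends on z' only, not on z or θ, so ∂L/∂z = 0 and
    ∂L/∂z' = z' / sqrt(256 + z'^2).
The Euler-Lagrange equation gives
    d/dθ( z' / sqrt(256 + z'^2) ) = 0,
so z' is constant. Integrating once:
    z(θ) = a θ + b,
a helix on the cylinder (a straight line when the cylinder is unrolled). The constants a, b are determined by the endpoint conditions.
With endpoint conditions z(0) = -4 and z(π/4) = 2: from z(0) = b we get b = -4, and a·π/4 + -4 = 2 gives a = 24/π, so
    z(θ) = (24/π) θ − 4.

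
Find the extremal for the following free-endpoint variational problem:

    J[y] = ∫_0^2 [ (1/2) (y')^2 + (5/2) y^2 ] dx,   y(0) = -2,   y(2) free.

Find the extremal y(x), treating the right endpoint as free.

The Lagrangian L = (1/2) (y')^2 + (5/2) y^2 gives
    ∂L/∂y = 5 y,   ∂L/∂y' = y'.
Euler-Lagrange: y'' − 5 y = 0.
With k = sqrt(5), the general solution is
    y(x) = A cosh(sqrt(5) x) + B sinh(sqrt(5) x).
Fixed left endpoint y(0) = -2 ⇒ A = -2.
The right endpoint x = 2 is free, so the natural (transversality) condition is ∂L/∂y' |_{x=2} = 0, i.e. y'(2) = 0.
Compute y'(x) = A k sinh(k x) + B k cosh(k x), so
    y'(2) = A k sinh(k·2) + B k cosh(k·2) = 0
    ⇒ B = −A tanh(k·2) = 2 tanh(sqrt(5)·2).
Therefore the extremal is
    y(x) = −2 cosh(sqrt(5) x) + 2 tanh(sqrt(5)·2) sinh(sqrt(5) x).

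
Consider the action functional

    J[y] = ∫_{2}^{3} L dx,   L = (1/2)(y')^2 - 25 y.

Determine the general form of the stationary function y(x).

The Lagrangian is L = (1/2)(y')^2 - 25 y.
∂L/∂y = -25.
∂L/∂y' = y'.
The Euler-Lagrange equation d/dx(∂L/∂y') − ∂L/∂y = 0 becomes:
    y'' + 25 = 0
General solution: y(x) = -(25/2) x^2 + A x + B, where A and B are arbitrary constants fixed by the endpoint conditions.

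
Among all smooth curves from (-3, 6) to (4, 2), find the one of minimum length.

Arc-length functional: J[y] = ∫ sqrt(1 + (y')^2) dx.
Lagrangian L = sqrt(1 + (y')^2) has no explicit y dependence, so ∂L/∂y = 0 and the Euler-Lagrange equation gives
    d/dx( y' / sqrt(1 + (y')^2) ) = 0  ⇒  y' / sqrt(1 + (y')^2) = const.
Hence y' is constant, so y(x) is affine.
Fitting the endpoints (-3, 6) and (4, 2):
    slope m = (2 − 6) / (4 − (-3)) = -4/7,
    intercept c = 6 − m·(-3) = 30/7.
Extremal: y(x) = (-4/7) x + 30/7.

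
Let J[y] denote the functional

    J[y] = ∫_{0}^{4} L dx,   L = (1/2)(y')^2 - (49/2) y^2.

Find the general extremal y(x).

The Lagrangian is L = (1/2)(y')^2 - (49/2) y^2.
∂L/∂y = -49y.
∂L/∂y' = y'.
The Euler-Lagrange equation d/dx(∂L/∂y') − ∂L/∂y = 0 becomes:
    y'' + 49 y = 0
General solution: y(x) = A sin(7x) + B cos(7x), where A and B are arbitrary constants fixed by the endpoint conditions.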